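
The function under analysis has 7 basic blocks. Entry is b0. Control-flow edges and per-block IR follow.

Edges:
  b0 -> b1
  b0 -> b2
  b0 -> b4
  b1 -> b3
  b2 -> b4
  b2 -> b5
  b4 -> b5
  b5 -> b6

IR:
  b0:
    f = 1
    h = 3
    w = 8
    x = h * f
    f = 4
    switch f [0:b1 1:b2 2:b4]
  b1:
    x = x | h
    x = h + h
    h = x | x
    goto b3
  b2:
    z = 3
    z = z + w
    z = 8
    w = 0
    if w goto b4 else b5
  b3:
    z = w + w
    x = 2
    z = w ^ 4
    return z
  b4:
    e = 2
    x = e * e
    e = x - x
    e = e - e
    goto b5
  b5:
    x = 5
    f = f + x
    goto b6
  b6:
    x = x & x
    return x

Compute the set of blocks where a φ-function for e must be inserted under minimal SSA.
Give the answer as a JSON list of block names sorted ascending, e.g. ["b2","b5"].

Answer: ["b5"]

Derivation:
idom tree: b1←b0 b2←b0 b3←b1 b4←b0 b5←b0 b6←b5
Dom∩ at merges:
  b4: preds {b0,b2}: {b0} ∩ {b0,b2} = {b0}; idom=b0
  b5: preds {b2,b4}: {b0,b2} ∩ {b0,b4} = {b0}; idom=b0

DF derivation:
  b4←b0: walk · to b0
  b4←b2: walk b2 to b0
  b5←b2: walk b2 to b0
  b5←b4: walk b4 to b0
  b0: DF=∅
  b1: DF=∅
  b2: DF={b4,b5}
  b3: DF=∅
  b4: DF={b5}
  b5: DF=∅
  b6: DF=∅

φ for e: defs {b4}
  DF⁺ = {b5}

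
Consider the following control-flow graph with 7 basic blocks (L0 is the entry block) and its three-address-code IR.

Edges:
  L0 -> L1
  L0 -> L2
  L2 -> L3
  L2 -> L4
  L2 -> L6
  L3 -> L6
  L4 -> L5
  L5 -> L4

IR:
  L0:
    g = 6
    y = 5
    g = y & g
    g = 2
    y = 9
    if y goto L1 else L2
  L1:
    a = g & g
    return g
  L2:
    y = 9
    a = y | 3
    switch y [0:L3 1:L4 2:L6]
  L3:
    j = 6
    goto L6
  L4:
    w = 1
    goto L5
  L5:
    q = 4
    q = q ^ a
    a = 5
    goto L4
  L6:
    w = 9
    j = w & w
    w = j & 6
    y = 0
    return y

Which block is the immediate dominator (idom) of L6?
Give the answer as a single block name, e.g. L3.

Answer: L2

Derivation:
idom tree: L1←L0 L2←L0 L3←L2 L4←L2 L5←L4 L6←L2
Dom∩ at merges:
  L4: preds {L2,L5}: {L0,L2} ∩ {L0,L2,L4,L5} = {L0,L2}; idom=L2
  L6: preds {L2,L3}: {L0,L2} ∩ {L0,L2,L3} = {L0,L2}; idom=L2

idom(L6) = L2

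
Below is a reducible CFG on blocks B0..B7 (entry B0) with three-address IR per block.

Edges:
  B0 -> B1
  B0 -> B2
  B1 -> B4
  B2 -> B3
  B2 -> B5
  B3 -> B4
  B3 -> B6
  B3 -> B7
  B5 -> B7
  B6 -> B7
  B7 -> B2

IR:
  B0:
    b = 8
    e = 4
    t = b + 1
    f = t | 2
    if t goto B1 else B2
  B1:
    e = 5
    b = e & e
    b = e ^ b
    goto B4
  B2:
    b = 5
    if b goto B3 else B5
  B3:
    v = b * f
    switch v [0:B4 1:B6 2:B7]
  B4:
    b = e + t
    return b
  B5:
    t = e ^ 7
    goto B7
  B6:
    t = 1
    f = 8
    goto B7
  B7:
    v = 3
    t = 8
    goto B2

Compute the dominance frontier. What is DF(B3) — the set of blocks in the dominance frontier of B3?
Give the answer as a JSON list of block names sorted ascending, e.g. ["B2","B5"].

Answer: ["B4", "B7"]

Analysis:
idom tree: B1←B0 B2←B0 B3←B2 B4←B0 B5←B2 B6←B3 B7←B2
Dom∩ at merges:
  B2: preds {B0,B7}: {B0} ∩ {B0,B2,B7} = {B0}; idom=B0
  B4: preds {B1,B3}: {B0,B1} ∩ {B0,B2,B3} = {B0}; idom=B0
  B7: preds {B3,B5,B6}: {B0,B2,B3} ∩ {B0,B2,B5} ∩ {B0,B2,B3,B6} = {B0,B2}; idom=B2

DF walk-up:
  B2←B0: walk · to B0
  B2←B7: walk B7→B2 to B0
  B4←B1: walk B1 to B0
  B4←B3: walk B3→B2 to B0
  B7←B3: walk B3 to B2
  B7←B5: walk B5 to B2
  B7←B6: walk B6→B3 to B2
  DF(B0)=∅
  DF(B1)={B4}
  DF(B2)={B2,B4}
  DF(B3)={B4,B7}
  DF(B4)=∅
  DF(B5)={B7}
  DF(B6)={B7}
  DF(B7)={B2}

DF(B3) = ["B4", "B7"]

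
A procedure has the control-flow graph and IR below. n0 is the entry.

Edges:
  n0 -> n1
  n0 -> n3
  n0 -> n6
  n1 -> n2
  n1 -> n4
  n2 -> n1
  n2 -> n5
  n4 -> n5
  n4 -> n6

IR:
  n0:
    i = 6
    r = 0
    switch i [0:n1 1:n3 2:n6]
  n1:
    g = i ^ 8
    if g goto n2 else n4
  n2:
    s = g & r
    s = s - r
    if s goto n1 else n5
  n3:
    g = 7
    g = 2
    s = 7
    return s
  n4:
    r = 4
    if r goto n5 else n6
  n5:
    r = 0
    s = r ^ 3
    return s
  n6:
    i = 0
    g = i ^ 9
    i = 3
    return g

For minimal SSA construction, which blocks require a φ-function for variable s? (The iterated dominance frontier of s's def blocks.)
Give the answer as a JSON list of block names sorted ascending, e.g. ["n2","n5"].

Answer: ["n1", "n5", "n6"]

Analysis:
idom tree: n1←n0 n2←n1 n3←n0 n4←n1 n5←n1 n6←n0
Dom∩ at merges:
  n1: preds {n0,n2}: {n0} ∩ {n0,n1,n2} = {n0}; idom=n0
  n5: preds {n2,n4}: {n0,n1,n2} ∩ {n0,n1,n4} = {n0,n1}; idom=n1
  n6: preds {n0,n4}: {n0} ∩ {n0,n1,n4} = {n0}; idom=n0

DF derivation:
  n1←n0: walk · to n0
  n1←n2: walk n2→n1 to n0
  n5←n2: walk n2 to n1
  n5←n4: walk n4 to n1
  n6←n0: walk · to n0
  n6←n4: walk n4→n1 to n0
  n0: DF=∅
  n1: DF={n1,n6}
  n2: DF={n1,n5}
  n3: DF=∅
  n4: DF={n5,n6}
  n5: DF=∅
  n6: DF=∅

φ for s: defs {n2,n3,n5}
  DF⁺ = {n1,n5,n6}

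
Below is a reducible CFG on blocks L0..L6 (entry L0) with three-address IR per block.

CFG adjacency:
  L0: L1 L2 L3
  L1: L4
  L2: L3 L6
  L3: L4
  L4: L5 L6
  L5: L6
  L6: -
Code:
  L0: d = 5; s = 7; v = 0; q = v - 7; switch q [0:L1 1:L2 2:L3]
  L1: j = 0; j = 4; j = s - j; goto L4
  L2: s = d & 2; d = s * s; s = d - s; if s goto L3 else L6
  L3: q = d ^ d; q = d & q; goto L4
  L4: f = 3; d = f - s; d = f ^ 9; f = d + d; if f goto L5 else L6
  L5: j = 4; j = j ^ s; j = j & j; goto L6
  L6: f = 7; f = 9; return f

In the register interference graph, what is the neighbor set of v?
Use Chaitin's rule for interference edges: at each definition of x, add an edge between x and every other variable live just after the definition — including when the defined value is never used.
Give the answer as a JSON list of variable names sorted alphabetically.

Answer: ["d", "s"]

Analysis:
Per-block:
  L0 def {d,q,s,v} use ∅
  L1 def {j} use {s}
  L2 def {d,s} use {d}
  L3 def {q} use {d}
  L4 def {d,f} use {s}
  L5 def {j} use {s}
  L6 def {f} use ∅

Live sets:
  L0 li=∅ lo={d,s}
  L1 li={s} lo={s}
  L2 li={d} lo={d,s}
  L3 li={d,s} lo={s}
  L4 li={s} lo={s}
  L5 li={s} lo=∅
  L6 li=∅ lo=∅

Conflict graph:
  d: {f,q,s,v}
  f: {d,s}
  j: {s}
  q: {d,s}
  s: {d,f,j,q,v}
  v: {d,s}

N(v) = ["d", "s"]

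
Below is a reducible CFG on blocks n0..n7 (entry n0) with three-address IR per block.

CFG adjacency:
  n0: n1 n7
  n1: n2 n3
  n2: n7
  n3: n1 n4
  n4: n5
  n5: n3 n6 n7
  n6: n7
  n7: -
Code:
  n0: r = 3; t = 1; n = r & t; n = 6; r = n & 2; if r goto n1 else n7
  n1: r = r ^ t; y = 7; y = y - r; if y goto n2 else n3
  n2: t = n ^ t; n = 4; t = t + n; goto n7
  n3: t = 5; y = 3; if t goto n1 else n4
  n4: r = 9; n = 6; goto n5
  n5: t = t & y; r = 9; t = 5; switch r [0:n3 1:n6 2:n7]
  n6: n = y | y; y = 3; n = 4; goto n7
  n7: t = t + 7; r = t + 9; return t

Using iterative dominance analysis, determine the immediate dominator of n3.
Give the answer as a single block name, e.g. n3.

idom tree: n1←n0 n2←n1 n3←n1 n4←n3 n5←n4 n6←n5 n7←n0
Dom at joins:
  n1: preds {n0,n3}: {n0} ∩ {n0,n1,n3} = {n0}; idom=n0
  n3: preds {n1,n5}: {n0,n1} ∩ {n0,n1,n3,n4,n5} = {n0,n1}; idom=n1
  n7: preds {n0,n2,n5,n6}: {n0} ∩ {n0,n1,n2} ∩ {n0,n1,n3,n4,n5} ∩ {n0,n1,n3,n4,n5,n6} = {n0}; idom=n0

idom(n3) = n1

Answer: n1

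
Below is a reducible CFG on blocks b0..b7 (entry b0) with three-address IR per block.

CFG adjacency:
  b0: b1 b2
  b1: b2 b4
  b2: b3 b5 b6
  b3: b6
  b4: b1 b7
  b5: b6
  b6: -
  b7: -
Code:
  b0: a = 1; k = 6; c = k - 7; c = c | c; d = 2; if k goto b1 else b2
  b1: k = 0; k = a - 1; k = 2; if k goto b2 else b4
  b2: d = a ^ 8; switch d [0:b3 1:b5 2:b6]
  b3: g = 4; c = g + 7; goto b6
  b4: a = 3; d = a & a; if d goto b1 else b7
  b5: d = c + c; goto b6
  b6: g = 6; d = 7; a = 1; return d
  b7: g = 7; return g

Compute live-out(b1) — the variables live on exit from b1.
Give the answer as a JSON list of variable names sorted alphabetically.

def/use:
  b0: def={a,c,d,k} ue=∅
  b1: def={k} ue={a}
  b2: def={d} ue={a}
  b3: def={c,g} ue=∅
  b4: def={a,d} ue=∅
  b5: def={d} ue={c}
  b6: def={a,d,g} ue=∅
  b7: def={g} ue=∅

Liveness:
  b0: in=∅ out={a,c}
  b1: in={a,c} out={a,c}
  b2: in={a,c} out={c}
  b3: in=∅ out=∅
  b4: in={c} out={a,c}
  b5: in={c} out=∅
  b6: in=∅ out=∅
  b7: in=∅ out=∅

live-out(b1) = ["a", "c"]

Answer: ["a", "c"]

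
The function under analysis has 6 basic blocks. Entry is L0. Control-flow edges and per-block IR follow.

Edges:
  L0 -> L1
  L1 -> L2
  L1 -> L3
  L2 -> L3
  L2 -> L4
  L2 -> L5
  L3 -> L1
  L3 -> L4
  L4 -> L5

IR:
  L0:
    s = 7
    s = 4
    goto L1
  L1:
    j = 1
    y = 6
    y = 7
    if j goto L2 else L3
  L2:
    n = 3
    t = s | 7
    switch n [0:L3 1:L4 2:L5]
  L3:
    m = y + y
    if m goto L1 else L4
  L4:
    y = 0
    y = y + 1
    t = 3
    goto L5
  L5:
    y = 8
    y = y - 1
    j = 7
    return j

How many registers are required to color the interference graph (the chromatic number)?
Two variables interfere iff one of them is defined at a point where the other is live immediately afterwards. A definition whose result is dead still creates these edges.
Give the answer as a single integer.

Answer: 4

Derivation:
Per-block:
  L0 def {s} use ∅
  L1 def {j,y} use ∅
  L2 def {n,t} use {s}
  L3 def {m} use {y}
  L4 def {t,y} use ∅
  L5 def {j,y} use ∅

Live sets:
  L0: in=∅ out={s}
  L1: in={s} out={s,y}
  L2: in={s,y} out={s,y}
  L3: in={s,y} out={s}
  L4: in=∅ out=∅
  L5: in=∅ out=∅

Interfere edges:
  j: {s,y}
  m: {s}
  n: {s,t,y}
  s: {j,m,n,t,y}
  t: {n,s,y}
  y: {j,n,s,t}

Registers:
  clique {n,s,t,y} ⇒ need ≥ 4
  assign j→R2 m→R1 n→R2 s→R0 t→R3 y→R1 — no edge inside a register ⇒ χ ≤ 4
  χ = 4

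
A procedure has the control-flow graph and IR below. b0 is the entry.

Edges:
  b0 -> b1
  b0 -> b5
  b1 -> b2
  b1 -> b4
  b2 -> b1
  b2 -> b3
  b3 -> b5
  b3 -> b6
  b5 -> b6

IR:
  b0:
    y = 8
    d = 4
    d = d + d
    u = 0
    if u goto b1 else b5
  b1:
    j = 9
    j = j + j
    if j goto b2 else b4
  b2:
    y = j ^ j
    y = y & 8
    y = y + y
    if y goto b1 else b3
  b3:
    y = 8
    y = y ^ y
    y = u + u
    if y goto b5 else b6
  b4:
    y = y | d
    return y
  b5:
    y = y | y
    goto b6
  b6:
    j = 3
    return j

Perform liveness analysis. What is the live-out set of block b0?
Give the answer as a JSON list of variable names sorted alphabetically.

Answer: ["d", "u", "y"]

Analysis:
Per-block:
  b0 def {d,u,y} use ∅
  b1 def {j} use ∅
  b2 def {y} use {j}
  b3 def {y} use {u}
  b4 def {y} use {d,y}
  b5 def {y} use {y}
  b6 def {j} use ∅

Backward fixpoint:
  live b0: ∅→{d,u,y}
  live b1: {d,u,y}→{d,j,u,y}
  live b2: {d,j,u}→{d,u,y}
  live b3: {u}→{y}
  live b4: {d,y}→∅
  live b5: {y}→∅
  live b6: ∅→∅

live-out(b0) = ["d", "u", "y"]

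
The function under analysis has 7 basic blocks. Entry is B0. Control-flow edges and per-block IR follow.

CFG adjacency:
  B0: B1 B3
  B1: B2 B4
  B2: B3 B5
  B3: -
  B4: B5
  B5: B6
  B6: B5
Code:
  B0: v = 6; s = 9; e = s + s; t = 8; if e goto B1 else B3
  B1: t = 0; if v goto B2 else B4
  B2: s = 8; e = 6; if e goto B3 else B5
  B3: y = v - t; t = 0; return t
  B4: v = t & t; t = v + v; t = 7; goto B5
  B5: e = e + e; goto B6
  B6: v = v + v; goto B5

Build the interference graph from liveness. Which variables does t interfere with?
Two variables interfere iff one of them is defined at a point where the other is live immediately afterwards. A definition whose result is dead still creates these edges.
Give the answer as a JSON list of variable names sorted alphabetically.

Answer: ["e", "s", "v"]

Analysis:
Block summaries:
  B0: def={e,s,t,v} ue=∅
  B1: def={t} ue={v}
  B2: def={e,s} ue=∅
  B3: def={t,y} ue={t,v}
  B4: def={t,v} ue={t}
  B5: def={e} ue={e}
  B6: def={v} ue={v}

Live sets:
  live B0: ∅→{e,t,v}
  live B1: {e,v}→{e,t,v}
  live B2: {t,v}→{e,t,v}
  live B3: {t,v}→∅
  live B4: {e,t}→{e,v}
  live B5: {e,v}→{e,v}
  live B6: {e,v}→{e,v}

Conflict graph:
  e: {t,v}
  s: {t,v}
  t: {e,s,v}
  v: {e,s,t}
  y: ∅

N(t) = ["e", "s", "v"]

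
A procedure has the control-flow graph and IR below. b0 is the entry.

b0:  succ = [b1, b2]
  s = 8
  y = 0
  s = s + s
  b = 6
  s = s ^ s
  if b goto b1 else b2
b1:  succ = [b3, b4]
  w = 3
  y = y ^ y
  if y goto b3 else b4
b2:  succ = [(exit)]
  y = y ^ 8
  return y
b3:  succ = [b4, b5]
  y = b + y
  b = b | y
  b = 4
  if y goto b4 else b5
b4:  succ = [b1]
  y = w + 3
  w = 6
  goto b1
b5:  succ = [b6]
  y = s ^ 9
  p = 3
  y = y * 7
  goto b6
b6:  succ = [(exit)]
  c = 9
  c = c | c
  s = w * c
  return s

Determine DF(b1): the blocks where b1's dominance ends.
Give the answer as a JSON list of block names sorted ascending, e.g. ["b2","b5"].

idom tree: b1←b0 b2←b0 b3←b1 b4←b1 b5←b3 b6←b5
Dom at joins:
  b1: preds {b0,b4}: {b0} ∩ {b0,b1,b4} = {b0}; idom=b0
  b4: preds {b1,b3}: {b0,b1} ∩ {b0,b1,b3} = {b0,b1}; idom=b1

Frontier:
  b1←b0: walk · to b0
  b1←b4: walk b4→b1 to b0
  b4←b1: walk · to b1
  b4←b3: walk b3 to b1
  b0: DF=∅
  b1: DF={b1}
  b2: DF=∅
  b3: DF={b4}
  b4: DF={b1}
  b5: DF=∅
  b6: DF=∅

DF(b1) = ["b1"]

Answer: ["b1"]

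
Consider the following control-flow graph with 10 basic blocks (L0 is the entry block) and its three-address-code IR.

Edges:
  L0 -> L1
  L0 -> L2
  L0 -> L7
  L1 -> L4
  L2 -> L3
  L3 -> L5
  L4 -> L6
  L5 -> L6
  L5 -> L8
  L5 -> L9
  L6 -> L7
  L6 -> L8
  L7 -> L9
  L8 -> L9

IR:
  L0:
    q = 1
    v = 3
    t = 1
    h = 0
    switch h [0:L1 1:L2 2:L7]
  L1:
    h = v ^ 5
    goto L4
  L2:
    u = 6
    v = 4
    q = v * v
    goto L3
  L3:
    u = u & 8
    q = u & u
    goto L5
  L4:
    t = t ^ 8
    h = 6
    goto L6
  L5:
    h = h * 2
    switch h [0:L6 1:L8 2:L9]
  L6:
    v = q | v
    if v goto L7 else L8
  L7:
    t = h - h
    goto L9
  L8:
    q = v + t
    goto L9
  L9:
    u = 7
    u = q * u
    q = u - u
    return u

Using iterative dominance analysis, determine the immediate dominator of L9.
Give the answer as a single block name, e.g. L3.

Answer: L0

Working:
idom tree: L1←L0 L2←L0 L3←L2 L4←L1 L5←L3 L6←L0 L7←L0 L8←L0 L9←L0
Dom at joins:
  L6: preds {L4,L5}: {L0,L1,L4} ∩ {L0,L2,L3,L5} = {L0}; idom=L0
  L7: preds {L0,L6}: {L0} ∩ {L0,L6} = {L0}; idom=L0
  L8: preds {L5,L6}: {L0,L2,L3,L5} ∩ {L0,L6} = {L0}; idom=L0
  L9: preds {L5,L7,L8}: {L0,L2,L3,L5} ∩ {L0,L7} ∩ {L0,L8} = {L0}; idom=L0

idom(L9) = L0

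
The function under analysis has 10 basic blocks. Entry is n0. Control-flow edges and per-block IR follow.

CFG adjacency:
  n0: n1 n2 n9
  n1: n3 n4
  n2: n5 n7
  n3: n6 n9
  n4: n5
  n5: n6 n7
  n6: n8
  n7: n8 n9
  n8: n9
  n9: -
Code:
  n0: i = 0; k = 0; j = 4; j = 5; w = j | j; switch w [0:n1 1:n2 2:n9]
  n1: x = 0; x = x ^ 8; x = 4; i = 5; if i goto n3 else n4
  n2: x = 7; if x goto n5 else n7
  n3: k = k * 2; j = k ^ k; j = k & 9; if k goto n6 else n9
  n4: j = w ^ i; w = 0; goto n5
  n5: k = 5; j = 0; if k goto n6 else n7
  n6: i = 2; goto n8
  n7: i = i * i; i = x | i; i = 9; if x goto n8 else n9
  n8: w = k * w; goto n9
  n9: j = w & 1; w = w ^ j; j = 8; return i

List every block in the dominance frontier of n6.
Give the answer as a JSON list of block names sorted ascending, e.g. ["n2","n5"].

Answer: ["n8"]

Derivation:
idom tree: n1←n0 n2←n0 n3←n1 n4←n1 n5←n0 n6←n0 n7←n0 n8←n0 n9←n0
Dom∩ at merges:
  n5: preds {n2,n4}: {n0,n2} ∩ {n0,n1,n4} = {n0}; idom=n0
  n6: preds {n3,n5}: {n0,n1,n3} ∩ {n0,n5} = {n0}; idom=n0
  n7: preds {n2,n5}: {n0,n2} ∩ {n0,n5} = {n0}; idom=n0
  n8: preds {n6,n7}: {n0,n6} ∩ {n0,n7} = {n0}; idom=n0
  n9: preds {n0,n3,n7,n8}: {n0} ∩ {n0,n1,n3} ∩ {n0,n7} ∩ {n0,n8} = {n0}; idom=n0

DF walk-up:
  join n5 pred n2: n2 stop@n0
  join n5 pred n4: n4→n1 stop@n0
  join n6 pred n3: n3→n1 stop@n0
  join n6 pred n5: n5 stop@n0
  join n7 pred n2: n2 stop@n0
  join n7 pred n5: n5 stop@n0
  join n8 pred n6: n6 stop@n0
  join n8 pred n7: n7 stop@n0
  join n9 pred n0: · stop@n0
  join n9 pred n3: n3→n1 stop@n0
  join n9 pred n7: n7 stop@n0
  join n9 pred n8: n8 stop@n0
  n0 → ∅
  n1 → {n5,n6,n9}
  n2 → {n5,n7}
  n3 → {n6,n9}
  n4 → {n5}
  n5 → {n6,n7}
  n6 → {n8}
  n7 → {n8,n9}
  n8 → {n9}
  n9 → ∅

DF(n6) = ["n8"]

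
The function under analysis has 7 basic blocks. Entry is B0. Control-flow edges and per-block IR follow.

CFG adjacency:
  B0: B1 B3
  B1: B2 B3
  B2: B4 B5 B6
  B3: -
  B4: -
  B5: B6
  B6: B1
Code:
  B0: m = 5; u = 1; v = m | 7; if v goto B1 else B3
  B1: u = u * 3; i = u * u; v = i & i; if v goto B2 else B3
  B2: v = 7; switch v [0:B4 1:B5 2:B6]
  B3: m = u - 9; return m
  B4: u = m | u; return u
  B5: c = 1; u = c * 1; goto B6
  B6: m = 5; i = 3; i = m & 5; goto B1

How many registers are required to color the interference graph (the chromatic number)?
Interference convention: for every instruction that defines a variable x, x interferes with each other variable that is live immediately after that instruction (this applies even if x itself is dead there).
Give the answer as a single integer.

Answer: 3

Working:
Per-block:
  B0: def={m,u,v} ue=∅
  B1: def={i,u,v} ue={u}
  B2: def={v} ue=∅
  B3: def={m} ue={u}
  B4: def={u} ue={m,u}
  B5: def={c,u} ue=∅
  B6: def={i,m} ue=∅

Backward fixpoint:
  B0 li=∅ lo={m,u}
  B1 li={m,u} lo={m,u}
  B2 li={m,u} lo={m,u}
  B3 li={u} lo=∅
  B4 li={m,u} lo=∅
  B5 li=∅ lo={u}
  B6 li={u} lo={m,u}

Interference:
  c↔∅
  i↔{m,u}
  m↔{i,u,v}
  u↔{i,m,v}
  v↔{m,u}

Registers:
  {i,m,u} pairwise interfere (3-clique) ⇒ χ ≥ 3
  assign c→r0 i→r2 m→r0 u→r1 v→r2 — no edge inside a register ⇒ χ ≤ 3
  χ = 3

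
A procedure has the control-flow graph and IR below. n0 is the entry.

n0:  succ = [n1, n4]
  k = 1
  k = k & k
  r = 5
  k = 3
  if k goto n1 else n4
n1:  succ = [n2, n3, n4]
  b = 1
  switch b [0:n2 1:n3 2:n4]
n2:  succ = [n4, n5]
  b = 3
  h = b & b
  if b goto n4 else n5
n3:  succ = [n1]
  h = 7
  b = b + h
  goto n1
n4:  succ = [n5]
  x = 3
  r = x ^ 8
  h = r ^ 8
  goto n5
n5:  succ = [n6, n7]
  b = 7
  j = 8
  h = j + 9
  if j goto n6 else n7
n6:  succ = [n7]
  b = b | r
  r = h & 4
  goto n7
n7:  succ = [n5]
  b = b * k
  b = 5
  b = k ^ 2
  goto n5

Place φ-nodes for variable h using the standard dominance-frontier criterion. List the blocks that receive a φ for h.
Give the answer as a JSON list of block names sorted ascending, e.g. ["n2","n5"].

Answer: ["n1", "n4", "n5"]

Derivation:
idom tree: n1←n0 n2←n1 n3←n1 n4←n0 n5←n0 n6←n5 n7←n5
Dom at joins:
  n1: preds {n0,n3}: {n0} ∩ {n0,n1,n3} = {n0}; idom=n0
  n4: preds {n0,n1,n2}: {n0} ∩ {n0,n1} ∩ {n0,n1,n2} = {n0}; idom=n0
  n5: preds {n2,n4,n7}: {n0,n1,n2} ∩ {n0,n4} ∩ {n0,n5,n7} = {n0}; idom=n0
  n7: preds {n5,n6}: {n0,n5} ∩ {n0,n5,n6} = {n0,n5}; idom=n5

DF derivation:
  join n1 pred n0: · stop@n0
  join n1 pred n3: n3→n1 stop@n0
  join n4 pred n0: · stop@n0
  join n4 pred n1: n1 stop@n0
  join n4 pred n2: n2→n1 stop@n0
  join n5 pred n2: n2→n1 stop@n0
  join n5 pred n4: n4 stop@n0
  join n5 pred n7: n7→n5 stop@n0
  join n7 pred n5: · stop@n5
  join n7 pred n6: n6 stop@n5
  n0: DF=∅
  n1: DF={n1,n4,n5}
  n2: DF={n4,n5}
  n3: DF={n1}
  n4: DF={n5}
  n5: DF={n5}
  n6: DF={n7}
  n7: DF={n5}

φ for h: defs {n2,n3,n4,n5}
  DF⁺ = {n1,n4,n5}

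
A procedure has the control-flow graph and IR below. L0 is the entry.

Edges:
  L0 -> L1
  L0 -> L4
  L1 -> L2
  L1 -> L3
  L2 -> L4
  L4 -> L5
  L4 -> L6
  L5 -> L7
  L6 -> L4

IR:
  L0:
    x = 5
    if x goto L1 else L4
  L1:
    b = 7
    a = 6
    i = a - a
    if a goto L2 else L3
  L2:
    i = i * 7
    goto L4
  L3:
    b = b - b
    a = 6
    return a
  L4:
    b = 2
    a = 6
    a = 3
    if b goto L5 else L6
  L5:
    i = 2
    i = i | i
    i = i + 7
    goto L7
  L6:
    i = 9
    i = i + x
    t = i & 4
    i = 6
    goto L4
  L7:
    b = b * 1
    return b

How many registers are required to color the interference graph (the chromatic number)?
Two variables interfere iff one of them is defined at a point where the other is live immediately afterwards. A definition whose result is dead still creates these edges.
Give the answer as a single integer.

Block summaries:
  L0: def={x} ue=∅
  L1: def={a,b,i} ue=∅
  L2: def={i} ue={i}
  L3: def={a,b} ue={b}
  L4: def={a,b} ue=∅
  L5: def={i} ue=∅
  L6: def={i,t} ue={x}
  L7: def={b} ue={b}

Liveness:
  L0 li=∅ lo={x}
  L1 li={x} lo={b,i,x}
  L2 li={i,x} lo={x}
  L3 li={b} lo=∅
  L4 li={x} lo={b,x}
  L5 li={b} lo={b}
  L6 li={x} lo={x}
  L7 li={b} lo=∅

Interference:
  a — {b,i,x}
  b — {a,i,x}
  i — {a,b,x}
  t — {x}
  x — {a,b,i,t}

Registers:
  {a,b,i,x} pairwise interfere (4-clique) ⇒ χ ≥ 4
  assign a→R1 b→R2 i→R3 t→R1 x→R0 — no edge inside a register ⇒ χ ≤ 4
  χ = 4

Answer: 4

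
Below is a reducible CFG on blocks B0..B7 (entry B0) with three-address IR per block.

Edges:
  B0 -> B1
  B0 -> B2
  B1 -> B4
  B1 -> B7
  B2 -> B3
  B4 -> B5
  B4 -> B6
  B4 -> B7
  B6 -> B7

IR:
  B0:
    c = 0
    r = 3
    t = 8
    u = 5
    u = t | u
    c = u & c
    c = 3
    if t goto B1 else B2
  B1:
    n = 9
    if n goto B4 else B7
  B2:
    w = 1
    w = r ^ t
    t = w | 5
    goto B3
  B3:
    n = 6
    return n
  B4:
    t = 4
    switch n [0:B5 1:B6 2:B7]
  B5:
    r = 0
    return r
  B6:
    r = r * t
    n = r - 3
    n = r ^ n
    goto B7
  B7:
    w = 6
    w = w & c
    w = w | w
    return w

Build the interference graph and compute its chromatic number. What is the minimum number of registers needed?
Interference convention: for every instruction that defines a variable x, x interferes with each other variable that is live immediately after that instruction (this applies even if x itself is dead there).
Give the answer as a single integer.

Per-block:
  B0 def {c,r,t,u} use ∅
  B1 def {n} use ∅
  B2 def {t,w} use {r,t}
  B3 def {n} use ∅
  B4 def {t} use {n}
  B5 def {r} use ∅
  B6 def {n,r} use {r,t}
  B7 def {w} use {c}

Live sets:
  B0 li=∅ lo={c,r,t}
  B1 li={c,r} lo={c,n,r}
  B2 li={r,t} lo=∅
  B3 li=∅ lo=∅
  B4 li={c,n,r} lo={c,r,t}
  B5 li=∅ lo=∅
  B6 li={c,r,t} lo={c}
  B7 li={c} lo=∅

Conflict graph:
  c — {n,r,t,u,w}
  n — {c,r,t}
  r — {c,n,t,u,w}
  t — {c,n,r,u,w}
  u — {c,r,t}
  w — {c,r,t}

Registers:
  clique {c,n,r,t} ⇒ need ≥ 4
  assign c→r0 n→r3 r→r1 t→r2 u→r3 w→r3 — no edge inside a register ⇒ χ ≤ 4
  χ = 4

Answer: 4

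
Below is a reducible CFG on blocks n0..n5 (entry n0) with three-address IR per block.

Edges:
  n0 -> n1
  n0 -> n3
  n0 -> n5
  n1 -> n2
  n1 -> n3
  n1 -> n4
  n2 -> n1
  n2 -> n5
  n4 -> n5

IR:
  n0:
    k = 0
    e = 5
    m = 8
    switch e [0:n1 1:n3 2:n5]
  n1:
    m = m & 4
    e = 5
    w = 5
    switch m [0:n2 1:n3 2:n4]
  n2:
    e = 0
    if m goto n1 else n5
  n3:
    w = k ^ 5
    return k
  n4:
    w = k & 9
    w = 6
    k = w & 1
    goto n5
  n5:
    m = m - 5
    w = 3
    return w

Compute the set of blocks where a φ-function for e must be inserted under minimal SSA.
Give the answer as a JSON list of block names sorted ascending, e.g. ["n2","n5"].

idom tree: n1←n0 n2←n1 n3←n0 n4←n1 n5←n0
Dom∩ at merges:
  n1: preds {n0,n2}: {n0} ∩ {n0,n1,n2} = {n0}; idom=n0
  n3: preds {n0,n1}: {n0} ∩ {n0,n1} = {n0}; idom=n0
  n5: preds {n0,n2,n4}: {n0} ∩ {n0,n1,n2} ∩ {n0,n1,n4} = {n0}; idom=n0

DF derivation:
  n1←n0: walk · to n0
  n1←n2: walk n2→n1 to n0
  n3←n0: walk · to n0
  n3←n1: walk n1 to n0
  n5←n0: walk · to n0
  n5←n2: walk n2→n1 to n0
  n5←n4: walk n4→n1 to n0
  n0 → ∅
  n1 → {n1,n3,n5}
  n2 → {n1,n5}
  n3 → ∅
  n4 → {n5}
  n5 → ∅

φ for e: defs {n0,n1,n2}
  DF⁺ = {n1,n3,n5}

Answer: ["n1", "n3", "n5"]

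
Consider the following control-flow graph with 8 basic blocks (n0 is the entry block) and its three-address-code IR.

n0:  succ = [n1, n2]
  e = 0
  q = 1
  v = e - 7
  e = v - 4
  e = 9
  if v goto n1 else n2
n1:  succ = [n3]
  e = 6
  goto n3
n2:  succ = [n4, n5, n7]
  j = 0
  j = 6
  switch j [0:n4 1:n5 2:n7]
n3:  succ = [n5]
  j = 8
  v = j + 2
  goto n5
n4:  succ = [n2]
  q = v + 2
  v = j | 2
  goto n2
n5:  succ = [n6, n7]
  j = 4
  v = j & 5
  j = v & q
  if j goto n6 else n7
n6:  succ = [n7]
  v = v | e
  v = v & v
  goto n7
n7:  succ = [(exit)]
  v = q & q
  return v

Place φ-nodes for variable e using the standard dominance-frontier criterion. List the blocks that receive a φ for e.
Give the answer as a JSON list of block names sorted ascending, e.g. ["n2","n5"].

idom tree: n1←n0 n2←n0 n3←n1 n4←n2 n5←n0 n6←n5 n7←n0
Dom at joins:
  n2: preds {n0,n4}: {n0} ∩ {n0,n2,n4} = {n0}; idom=n0
  n5: preds {n2,n3}: {n0,n2} ∩ {n0,n1,n3} = {n0}; idom=n0
  n7: preds {n2,n5,n6}: {n0,n2} ∩ {n0,n5} ∩ {n0,n5,n6} = {n0}; idom=n0

DF walk-up:
  n2←n0: walk · to n0
  n2←n4: walk n4→n2 to n0
  n5←n2: walk n2 to n0
  n5←n3: walk n3→n1 to n0
  n7←n2: walk n2 to n0
  n7←n5: walk n5 to n0
  n7←n6: walk n6→n5 to n0
  n0: DF=∅
  n1: DF={n5}
  n2: DF={n2,n5,n7}
  n3: DF={n5}
  n4: DF={n2}
  n5: DF={n7}
  n6: DF={n7}
  n7: DF=∅

φ for e: defs {n0,n1}
  DF⁺ = {n5,n7}

Answer: ["n5", "n7"]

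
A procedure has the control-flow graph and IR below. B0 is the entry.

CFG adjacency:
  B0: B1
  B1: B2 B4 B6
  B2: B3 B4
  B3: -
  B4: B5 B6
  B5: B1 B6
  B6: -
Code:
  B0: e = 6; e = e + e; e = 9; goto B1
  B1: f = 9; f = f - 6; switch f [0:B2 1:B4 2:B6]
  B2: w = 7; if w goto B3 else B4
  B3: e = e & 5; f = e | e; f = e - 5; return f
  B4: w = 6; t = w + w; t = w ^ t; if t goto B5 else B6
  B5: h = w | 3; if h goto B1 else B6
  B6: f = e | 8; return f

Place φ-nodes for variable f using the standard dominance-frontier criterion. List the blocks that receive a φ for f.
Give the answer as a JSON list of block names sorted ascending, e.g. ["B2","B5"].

Answer: ["B1"]

Analysis:
idom tree: B1←B0 B2←B1 B3←B2 B4←B1 B5←B4 B6←B1
Dom at joins:
  B1: preds {B0,B5}: {B0} ∩ {B0,B1,B4,B5} = {B0}; idom=B0
  B4: preds {B1,B2}: {B0,B1} ∩ {B0,B1,B2} = {B0,B1}; idom=B1
  B6: preds {B1,B4,B5}: {B0,B1} ∩ {B0,B1,B4} ∩ {B0,B1,B4,B5} = {B0,B1}; idom=B1

DF derivation:
  B1←B0: walk · to B0
  B1←B5: walk B5→B4→B1 to B0
  B4←B1: walk · to B1
  B4←B2: walk B2 to B1
  B6←B1: walk · to B1
  B6←B4: walk B4 to B1
  B6←B5: walk B5→B4 to B1
  B0: DF=∅
  B1: DF={B1}
  B2: DF={B4}
  B3: DF=∅
  B4: DF={B1,B6}
  B5: DF={B1,B6}
  B6: DF=∅

φ for f: defs {B1,B3,B6}
  DF⁺ = {B1}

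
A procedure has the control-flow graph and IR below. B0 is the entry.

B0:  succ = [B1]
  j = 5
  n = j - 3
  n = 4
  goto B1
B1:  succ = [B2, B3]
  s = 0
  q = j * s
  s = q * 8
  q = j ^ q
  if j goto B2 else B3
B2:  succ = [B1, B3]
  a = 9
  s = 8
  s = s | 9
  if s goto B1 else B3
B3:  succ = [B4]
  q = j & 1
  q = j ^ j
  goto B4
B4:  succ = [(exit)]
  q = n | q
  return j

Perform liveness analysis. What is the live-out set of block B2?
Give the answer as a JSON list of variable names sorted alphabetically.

Block summaries:
  B0 def {j,n} use ∅
  B1 def {q,s} use {j}
  B2 def {a,s} use ∅
  B3 def {q} use {j}
  B4 def {q} use {j,n,q}

Liveness:
  live B0: ∅→{j,n}
  live B1: {j,n}→{j,n}
  live B2: {j,n}→{j,n}
  live B3: {j,n}→{j,n,q}
  live B4: {j,n,q}→∅

live-out(B2) = ["j", "n"]

Answer: ["j", "n"]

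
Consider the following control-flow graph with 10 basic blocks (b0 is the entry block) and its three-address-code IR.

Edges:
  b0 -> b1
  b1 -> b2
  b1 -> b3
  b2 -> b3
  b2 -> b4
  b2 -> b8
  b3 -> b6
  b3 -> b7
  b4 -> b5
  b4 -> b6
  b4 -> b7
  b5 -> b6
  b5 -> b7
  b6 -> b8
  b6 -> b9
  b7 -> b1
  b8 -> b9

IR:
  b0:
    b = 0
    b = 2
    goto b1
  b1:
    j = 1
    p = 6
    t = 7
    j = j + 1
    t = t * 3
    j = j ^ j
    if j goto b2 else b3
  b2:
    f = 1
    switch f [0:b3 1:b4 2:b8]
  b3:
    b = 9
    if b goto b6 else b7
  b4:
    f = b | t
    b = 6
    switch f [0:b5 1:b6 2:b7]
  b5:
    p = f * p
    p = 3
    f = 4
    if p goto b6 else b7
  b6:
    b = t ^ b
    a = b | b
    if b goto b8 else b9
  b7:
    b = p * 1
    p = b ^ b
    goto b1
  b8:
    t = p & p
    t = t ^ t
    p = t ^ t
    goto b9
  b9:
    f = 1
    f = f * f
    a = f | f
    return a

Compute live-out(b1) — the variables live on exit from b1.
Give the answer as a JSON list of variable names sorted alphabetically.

Per-block:
  b0: {b} / ∅
  b1: {j,p,t} / ∅
  b2: {f} / ∅
  b3: {b} / ∅
  b4: {b,f} / {b,t}
  b5: {f,p} / {f,p}
  b6: {a,b} / {b,t}
  b7: {b,p} / {p}
  b8: {p,t} / {p}
  b9: {a,f} / ∅

Liveness:
  b0 li=∅ lo={b}
  b1 li={b} lo={b,p,t}
  b2 li={b,p,t} lo={b,p,t}
  b3 li={p,t} lo={b,p,t}
  b4 li={b,p,t} lo={b,f,p,t}
  b5 li={b,f,p,t} lo={b,p,t}
  b6 li={b,p,t} lo={p}
  b7 li={p} lo={b}
  b8 li={p} lo=∅
  b9 li=∅ lo=∅

live-out(b1) = ["b", "p", "t"]

Answer: ["b", "p", "t"]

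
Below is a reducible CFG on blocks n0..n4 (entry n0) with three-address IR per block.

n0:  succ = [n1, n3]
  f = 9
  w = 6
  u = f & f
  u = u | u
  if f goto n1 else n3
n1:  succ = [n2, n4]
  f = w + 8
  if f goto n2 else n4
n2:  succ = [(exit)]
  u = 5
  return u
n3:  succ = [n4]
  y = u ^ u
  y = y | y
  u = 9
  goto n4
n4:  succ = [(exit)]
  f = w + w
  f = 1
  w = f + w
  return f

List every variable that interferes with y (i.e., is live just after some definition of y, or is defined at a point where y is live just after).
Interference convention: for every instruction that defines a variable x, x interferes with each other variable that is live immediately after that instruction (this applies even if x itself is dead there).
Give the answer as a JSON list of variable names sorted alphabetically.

def/use:
  n0: {f,u,w} / ∅
  n1: {f} / {w}
  n2: {u} / ∅
  n3: {u,y} / {u}
  n4: {f,w} / {w}

Liveness:
  live n0: ∅→{u,w}
  live n1: {w}→{w}
  live n2: ∅→∅
  live n3: {u,w}→{w}
  live n4: {w}→∅

Interference:
  f — {u,w}
  u — {f,w}
  w — {f,u,y}
  y — {w}

N(y) = ["w"]

Answer: ["w"]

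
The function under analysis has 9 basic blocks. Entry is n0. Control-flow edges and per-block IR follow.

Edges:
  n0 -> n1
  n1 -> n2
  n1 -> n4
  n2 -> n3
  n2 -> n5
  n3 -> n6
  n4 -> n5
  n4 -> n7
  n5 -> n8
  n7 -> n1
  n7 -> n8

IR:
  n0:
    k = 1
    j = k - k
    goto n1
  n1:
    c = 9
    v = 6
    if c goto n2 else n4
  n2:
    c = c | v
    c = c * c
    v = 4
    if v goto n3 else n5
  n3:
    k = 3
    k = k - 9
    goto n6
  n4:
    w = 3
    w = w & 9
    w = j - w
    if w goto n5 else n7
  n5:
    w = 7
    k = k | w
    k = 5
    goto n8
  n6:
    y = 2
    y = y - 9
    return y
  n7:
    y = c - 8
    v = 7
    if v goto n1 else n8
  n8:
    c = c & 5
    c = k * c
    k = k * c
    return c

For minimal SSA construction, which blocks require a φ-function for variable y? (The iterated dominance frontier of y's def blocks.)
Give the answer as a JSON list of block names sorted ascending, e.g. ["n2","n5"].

Answer: ["n1", "n8"]

Derivation:
idom tree: n1←n0 n2←n1 n3←n2 n4←n1 n5←n1 n6←n3 n7←n4 n8←n1
Join-block Dom:
  n1: preds {n0,n7}: {n0} ∩ {n0,n1,n4,n7} = {n0}; idom=n0
  n5: preds {n2,n4}: {n0,n1,n2} ∩ {n0,n1,n4} = {n0,n1}; idom=n1
  n8: preds {n5,n7}: {n0,n1,n5} ∩ {n0,n1,n4,n7} = {n0,n1}; idom=n1

Frontier:
  join n1 pred n0: · stop@n0
  join n1 pred n7: n7→n4→n1 stop@n0
  join n5 pred n2: n2 stop@n1
  join n5 pred n4: n4 stop@n1
  join n8 pred n5: n5 stop@n1
  join n8 pred n7: n7→n4 stop@n1
  DF(n0)=∅
  DF(n1)={n1}
  DF(n2)={n5}
  DF(n3)=∅
  DF(n4)={n1,n5,n8}
  DF(n5)={n8}
  DF(n6)=∅
  DF(n7)={n1,n8}
  DF(n8)=∅

φ for y: defs {n6,n7}
  DF⁺ = {n1,n8}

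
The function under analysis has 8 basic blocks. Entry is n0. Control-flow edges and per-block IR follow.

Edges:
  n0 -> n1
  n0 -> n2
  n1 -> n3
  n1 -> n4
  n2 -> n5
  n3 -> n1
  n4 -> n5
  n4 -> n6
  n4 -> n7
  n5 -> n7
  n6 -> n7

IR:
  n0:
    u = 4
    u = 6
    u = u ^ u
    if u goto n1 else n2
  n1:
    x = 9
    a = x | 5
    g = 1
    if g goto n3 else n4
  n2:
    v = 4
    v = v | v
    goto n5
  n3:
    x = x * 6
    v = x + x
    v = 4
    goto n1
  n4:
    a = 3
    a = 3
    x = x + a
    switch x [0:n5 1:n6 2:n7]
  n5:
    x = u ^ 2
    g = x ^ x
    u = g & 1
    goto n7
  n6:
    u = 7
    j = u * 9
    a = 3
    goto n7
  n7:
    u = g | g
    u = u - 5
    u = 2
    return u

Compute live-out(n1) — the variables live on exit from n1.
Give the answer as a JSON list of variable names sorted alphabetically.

Answer: ["g", "u", "x"]

Working:
def/use:
  n0 def {u} use ∅
  n1 def {a,g,x} use ∅
  n2 def {v} use ∅
  n3 def {v,x} use {x}
  n4 def {a,x} use {x}
  n5 def {g,u,x} use {u}
  n6 def {a,j,u} use ∅
  n7 def {u} use {g}

Liveness:
  n0: in=∅ out={u}
  n1: in={u} out={g,u,x}
  n2: in={u} out={u}
  n3: in={u,x} out={u}
  n4: in={g,u,x} out={g,u}
  n5: in={u} out={g}
  n6: in={g} out={g}
  n7: in={g} out=∅

live-out(n1) = ["g", "u", "x"]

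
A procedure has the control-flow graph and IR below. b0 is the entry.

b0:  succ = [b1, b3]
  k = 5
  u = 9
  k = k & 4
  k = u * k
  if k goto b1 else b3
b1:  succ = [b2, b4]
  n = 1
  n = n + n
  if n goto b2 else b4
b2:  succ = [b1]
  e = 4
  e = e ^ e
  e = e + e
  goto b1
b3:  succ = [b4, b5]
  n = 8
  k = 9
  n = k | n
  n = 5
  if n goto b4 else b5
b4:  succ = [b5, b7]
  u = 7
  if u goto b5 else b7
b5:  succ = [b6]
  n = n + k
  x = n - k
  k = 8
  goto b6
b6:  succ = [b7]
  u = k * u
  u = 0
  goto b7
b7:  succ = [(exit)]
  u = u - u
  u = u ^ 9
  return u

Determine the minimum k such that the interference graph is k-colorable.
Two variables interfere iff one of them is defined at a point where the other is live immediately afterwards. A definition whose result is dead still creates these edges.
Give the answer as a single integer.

Block summaries:
  b0: {k,u} / ∅
  b1: {n} / ∅
  b2: {e} / ∅
  b3: {k,n} / ∅
  b4: {u} / ∅
  b5: {k,n,x} / {k,n}
  b6: {u} / {k,u}
  b7: {u} / {u}

Backward fixpoint:
  b0: in=∅ out={k,u}
  b1: in={k} out={k,n}
  b2: in={k} out={k}
  b3: in={u} out={k,n,u}
  b4: in={k,n} out={k,n,u}
  b5: in={k,n,u} out={k,u}
  b6: in={k,u} out={u}
  b7: in={u} out=∅

Interference:
  e: {k}
  k: {e,n,u}
  n: {k,u}
  u: {k,n,x}
  x: {u}

Chromatic number:
  {k,n,u} pairwise interfere (3-clique) ⇒ χ ≥ 3
  assign e→R1 k→R0 n→R2 u→R1 x→R0 — no edge inside a register ⇒ χ ≤ 3
  χ = 3

Answer: 3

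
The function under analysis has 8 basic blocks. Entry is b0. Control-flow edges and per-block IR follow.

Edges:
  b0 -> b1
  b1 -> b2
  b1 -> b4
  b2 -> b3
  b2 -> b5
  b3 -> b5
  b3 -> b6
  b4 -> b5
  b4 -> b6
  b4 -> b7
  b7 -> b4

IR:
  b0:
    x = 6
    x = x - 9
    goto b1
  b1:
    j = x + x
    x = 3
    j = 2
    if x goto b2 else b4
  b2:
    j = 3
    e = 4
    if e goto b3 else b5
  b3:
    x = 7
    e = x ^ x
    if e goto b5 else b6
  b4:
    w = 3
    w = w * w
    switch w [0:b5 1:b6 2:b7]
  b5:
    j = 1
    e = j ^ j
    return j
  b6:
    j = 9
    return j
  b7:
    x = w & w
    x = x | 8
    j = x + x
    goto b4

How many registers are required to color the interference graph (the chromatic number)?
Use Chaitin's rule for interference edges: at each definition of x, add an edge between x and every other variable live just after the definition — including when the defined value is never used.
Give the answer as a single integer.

Block summaries:
  b0: {x} / ∅
  b1: {j,x} / {x}
  b2: {e,j} / ∅
  b3: {e,x} / ∅
  b4: {w} / ∅
  b5: {e,j} / ∅
  b6: {j} / ∅
  b7: {j,x} / {w}

Liveness:
  live b0: ∅→{x}
  live b1: {x}→∅
  live b2: ∅→∅
  live b3: ∅→∅
  live b4: ∅→{w}
  live b5: ∅→∅
  live b6: ∅→∅
  live b7: {w}→∅

Interfere edges:
  e: {j}
  j: {e,x}
  w: ∅
  x: {j}

Registers:
  clique {e,j} ⇒ need ≥ 2
  assign e→R1 j→R0 w→R0 x→R1 — no edge inside a register ⇒ χ ≤ 2
  χ = 2

Answer: 2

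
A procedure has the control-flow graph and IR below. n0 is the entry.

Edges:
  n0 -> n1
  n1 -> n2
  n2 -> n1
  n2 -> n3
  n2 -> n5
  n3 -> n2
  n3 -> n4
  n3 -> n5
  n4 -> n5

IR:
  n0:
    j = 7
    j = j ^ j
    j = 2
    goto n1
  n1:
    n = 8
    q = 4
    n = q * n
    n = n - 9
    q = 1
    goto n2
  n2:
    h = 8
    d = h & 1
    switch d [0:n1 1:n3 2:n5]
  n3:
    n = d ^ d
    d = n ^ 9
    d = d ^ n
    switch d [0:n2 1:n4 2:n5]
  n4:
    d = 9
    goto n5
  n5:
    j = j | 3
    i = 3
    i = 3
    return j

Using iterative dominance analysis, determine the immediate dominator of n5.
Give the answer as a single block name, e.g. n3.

idom tree: n1←n0 n2←n1 n3←n2 n4←n3 n5←n2
Dom at joins:
  n1: preds {n0,n2}: {n0} ∩ {n0,n1,n2} = {n0}; idom=n0
  n2: preds {n1,n3}: {n0,n1} ∩ {n0,n1,n2,n3} = {n0,n1}; idom=n1
  n5: preds {n2,n3,n4}: {n0,n1,n2} ∩ {n0,n1,n2,n3} ∩ {n0,n1,n2,n3,n4} = {n0,n1,n2}; idom=n2

idom(n5) = n2

Answer: n2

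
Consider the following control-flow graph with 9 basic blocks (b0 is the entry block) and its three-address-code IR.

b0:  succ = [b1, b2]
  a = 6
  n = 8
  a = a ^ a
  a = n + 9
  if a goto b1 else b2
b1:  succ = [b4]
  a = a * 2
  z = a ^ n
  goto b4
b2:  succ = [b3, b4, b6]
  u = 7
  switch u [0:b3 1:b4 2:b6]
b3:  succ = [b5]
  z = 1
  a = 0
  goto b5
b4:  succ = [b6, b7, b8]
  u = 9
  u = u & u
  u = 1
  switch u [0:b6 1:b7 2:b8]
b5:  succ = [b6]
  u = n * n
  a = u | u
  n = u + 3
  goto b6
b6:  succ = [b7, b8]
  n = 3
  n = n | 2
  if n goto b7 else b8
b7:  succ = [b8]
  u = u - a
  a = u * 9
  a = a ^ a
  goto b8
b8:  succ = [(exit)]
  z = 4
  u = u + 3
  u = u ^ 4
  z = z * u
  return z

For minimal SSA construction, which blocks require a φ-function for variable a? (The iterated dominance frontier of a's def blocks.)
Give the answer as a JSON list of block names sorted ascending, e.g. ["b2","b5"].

Answer: ["b4", "b6", "b7", "b8"]

Working:
idom tree: b1←b0 b2←b0 b3←b2 b4←b0 b5←b3 b6←b0 b7←b0 b8←b0
Dom∩ at merges:
  b4: preds {b1,b2}: {b0,b1} ∩ {b0,b2} = {b0}; idom=b0
  b6: preds {b2,b4,b5}: {b0,b2} ∩ {b0,b4} ∩ {b0,b2,b3,b5} = {b0}; idom=b0
  b7: preds {b4,b6}: {b0,b4} ∩ {b0,b6} = {b0}; idom=b0
  b8: preds {b4,b6,b7}: {b0,b4} ∩ {b0,b6} ∩ {b0,b7} = {b0}; idom=b0

Frontier:
  b4←b1: walk b1 to b0
  b4←b2: walk b2 to b0
  b6←b2: walk b2 to b0
  b6←b4: walk b4 to b0
  b6←b5: walk b5→b3→b2 to b0
  b7←b4: walk b4 to b0
  b7←b6: walk b6 to b0
  b8←b4: walk b4 to b0
  b8←b6: walk b6 to b0
  b8←b7: walk b7 to b0
  DF(b0)=∅
  DF(b1)={b4}
  DF(b2)={b4,b6}
  DF(b3)={b6}
  DF(b4)={b6,b7,b8}
  DF(b5)={b6}
  DF(b6)={b7,b8}
  DF(b7)={b8}
  DF(b8)=∅

φ for a: defs {b0,b1,b3,b5,b7}
  DF⁺ = {b4,b6,b7,b8}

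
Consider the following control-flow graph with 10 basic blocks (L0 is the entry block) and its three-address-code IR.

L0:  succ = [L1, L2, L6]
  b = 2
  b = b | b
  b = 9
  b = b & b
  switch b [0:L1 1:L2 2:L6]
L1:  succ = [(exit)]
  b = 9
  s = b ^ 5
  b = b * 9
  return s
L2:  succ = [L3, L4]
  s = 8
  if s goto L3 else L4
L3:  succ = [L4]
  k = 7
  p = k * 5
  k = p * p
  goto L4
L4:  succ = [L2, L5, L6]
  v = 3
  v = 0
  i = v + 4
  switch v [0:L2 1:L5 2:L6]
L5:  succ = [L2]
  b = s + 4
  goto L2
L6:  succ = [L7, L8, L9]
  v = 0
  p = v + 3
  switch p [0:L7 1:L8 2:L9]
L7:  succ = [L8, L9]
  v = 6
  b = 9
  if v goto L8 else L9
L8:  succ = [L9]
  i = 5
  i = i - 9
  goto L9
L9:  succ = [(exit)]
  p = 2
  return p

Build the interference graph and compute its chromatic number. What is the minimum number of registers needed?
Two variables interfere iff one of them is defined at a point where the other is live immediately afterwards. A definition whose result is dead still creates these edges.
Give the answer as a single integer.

Answer: 3

Derivation:
Per-block:
  L0 def {b} use ∅
  L1 def {b,s} use ∅
  L2 def {s} use ∅
  L3 def {k,p} use ∅
  L4 def {i,v} use ∅
  L5 def {b} use {s}
  L6 def {p,v} use ∅
  L7 def {b,v} use ∅
  L8 def {i} use ∅
  L9 def {p} use ∅

Backward fixpoint:
  L0 li=∅ lo=∅
  L1 li=∅ lo=∅
  L2 li=∅ lo={s}
  L3 li={s} lo={s}
  L4 li={s} lo={s}
  L5 li={s} lo=∅
  L6 li=∅ lo=∅
  L7 li=∅ lo=∅
  L8 li=∅ lo=∅
  L9 li=∅ lo=∅

Interference:
  b↔{s,v}
  i↔{s,v}
  k↔{s}
  p↔{s}
  s↔{b,i,k,p,v}
  v↔{b,i,s}

Colouring:
  clique {b,s,v} ⇒ need ≥ 3
  assign b→r2 i→r2 k→r1 p→r1 s→r0 v→r1 — no edge inside a register ⇒ χ ≤ 3
  χ = 3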